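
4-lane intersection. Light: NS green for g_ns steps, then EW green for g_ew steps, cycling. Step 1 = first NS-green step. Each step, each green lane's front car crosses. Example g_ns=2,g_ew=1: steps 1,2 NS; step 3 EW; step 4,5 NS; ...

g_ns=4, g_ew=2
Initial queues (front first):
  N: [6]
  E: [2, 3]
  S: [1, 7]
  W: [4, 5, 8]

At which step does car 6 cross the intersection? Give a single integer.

Step 1 [NS]: N:car6-GO,E:wait,S:car1-GO,W:wait | queues: N=0 E=2 S=1 W=3
Step 2 [NS]: N:empty,E:wait,S:car7-GO,W:wait | queues: N=0 E=2 S=0 W=3
Step 3 [NS]: N:empty,E:wait,S:empty,W:wait | queues: N=0 E=2 S=0 W=3
Step 4 [NS]: N:empty,E:wait,S:empty,W:wait | queues: N=0 E=2 S=0 W=3
Step 5 [EW]: N:wait,E:car2-GO,S:wait,W:car4-GO | queues: N=0 E=1 S=0 W=2
Step 6 [EW]: N:wait,E:car3-GO,S:wait,W:car5-GO | queues: N=0 E=0 S=0 W=1
Step 7 [NS]: N:empty,E:wait,S:empty,W:wait | queues: N=0 E=0 S=0 W=1
Step 8 [NS]: N:empty,E:wait,S:empty,W:wait | queues: N=0 E=0 S=0 W=1
Step 9 [NS]: N:empty,E:wait,S:empty,W:wait | queues: N=0 E=0 S=0 W=1
Step 10 [NS]: N:empty,E:wait,S:empty,W:wait | queues: N=0 E=0 S=0 W=1
Step 11 [EW]: N:wait,E:empty,S:wait,W:car8-GO | queues: N=0 E=0 S=0 W=0
Car 6 crosses at step 1

1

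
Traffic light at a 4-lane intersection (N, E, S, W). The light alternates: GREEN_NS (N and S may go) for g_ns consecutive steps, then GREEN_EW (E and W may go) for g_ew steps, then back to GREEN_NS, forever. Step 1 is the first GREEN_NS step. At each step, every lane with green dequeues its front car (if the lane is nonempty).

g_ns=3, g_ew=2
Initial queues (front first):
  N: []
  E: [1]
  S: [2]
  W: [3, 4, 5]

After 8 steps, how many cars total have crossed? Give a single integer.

Answer: 4

Derivation:
Step 1 [NS]: N:empty,E:wait,S:car2-GO,W:wait | queues: N=0 E=1 S=0 W=3
Step 2 [NS]: N:empty,E:wait,S:empty,W:wait | queues: N=0 E=1 S=0 W=3
Step 3 [NS]: N:empty,E:wait,S:empty,W:wait | queues: N=0 E=1 S=0 W=3
Step 4 [EW]: N:wait,E:car1-GO,S:wait,W:car3-GO | queues: N=0 E=0 S=0 W=2
Step 5 [EW]: N:wait,E:empty,S:wait,W:car4-GO | queues: N=0 E=0 S=0 W=1
Step 6 [NS]: N:empty,E:wait,S:empty,W:wait | queues: N=0 E=0 S=0 W=1
Step 7 [NS]: N:empty,E:wait,S:empty,W:wait | queues: N=0 E=0 S=0 W=1
Step 8 [NS]: N:empty,E:wait,S:empty,W:wait | queues: N=0 E=0 S=0 W=1
Cars crossed by step 8: 4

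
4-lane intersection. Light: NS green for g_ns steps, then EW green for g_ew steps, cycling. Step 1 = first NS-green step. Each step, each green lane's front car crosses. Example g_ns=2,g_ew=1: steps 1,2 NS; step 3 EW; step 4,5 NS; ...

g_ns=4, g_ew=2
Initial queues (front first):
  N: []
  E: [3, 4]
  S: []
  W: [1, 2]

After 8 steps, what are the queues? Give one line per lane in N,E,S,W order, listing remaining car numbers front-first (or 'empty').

Step 1 [NS]: N:empty,E:wait,S:empty,W:wait | queues: N=0 E=2 S=0 W=2
Step 2 [NS]: N:empty,E:wait,S:empty,W:wait | queues: N=0 E=2 S=0 W=2
Step 3 [NS]: N:empty,E:wait,S:empty,W:wait | queues: N=0 E=2 S=0 W=2
Step 4 [NS]: N:empty,E:wait,S:empty,W:wait | queues: N=0 E=2 S=0 W=2
Step 5 [EW]: N:wait,E:car3-GO,S:wait,W:car1-GO | queues: N=0 E=1 S=0 W=1
Step 6 [EW]: N:wait,E:car4-GO,S:wait,W:car2-GO | queues: N=0 E=0 S=0 W=0

N: empty
E: empty
S: empty
W: empty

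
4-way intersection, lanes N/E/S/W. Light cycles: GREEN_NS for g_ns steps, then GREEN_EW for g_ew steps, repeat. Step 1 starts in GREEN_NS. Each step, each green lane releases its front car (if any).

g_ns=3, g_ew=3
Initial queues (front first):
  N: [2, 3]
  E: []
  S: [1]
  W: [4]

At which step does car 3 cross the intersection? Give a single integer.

Step 1 [NS]: N:car2-GO,E:wait,S:car1-GO,W:wait | queues: N=1 E=0 S=0 W=1
Step 2 [NS]: N:car3-GO,E:wait,S:empty,W:wait | queues: N=0 E=0 S=0 W=1
Step 3 [NS]: N:empty,E:wait,S:empty,W:wait | queues: N=0 E=0 S=0 W=1
Step 4 [EW]: N:wait,E:empty,S:wait,W:car4-GO | queues: N=0 E=0 S=0 W=0
Car 3 crosses at step 2

2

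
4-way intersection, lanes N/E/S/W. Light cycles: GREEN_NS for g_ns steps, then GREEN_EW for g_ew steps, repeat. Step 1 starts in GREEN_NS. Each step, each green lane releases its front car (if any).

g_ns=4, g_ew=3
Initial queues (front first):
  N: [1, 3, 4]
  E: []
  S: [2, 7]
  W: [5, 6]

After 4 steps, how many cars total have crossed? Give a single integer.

Step 1 [NS]: N:car1-GO,E:wait,S:car2-GO,W:wait | queues: N=2 E=0 S=1 W=2
Step 2 [NS]: N:car3-GO,E:wait,S:car7-GO,W:wait | queues: N=1 E=0 S=0 W=2
Step 3 [NS]: N:car4-GO,E:wait,S:empty,W:wait | queues: N=0 E=0 S=0 W=2
Step 4 [NS]: N:empty,E:wait,S:empty,W:wait | queues: N=0 E=0 S=0 W=2
Cars crossed by step 4: 5

Answer: 5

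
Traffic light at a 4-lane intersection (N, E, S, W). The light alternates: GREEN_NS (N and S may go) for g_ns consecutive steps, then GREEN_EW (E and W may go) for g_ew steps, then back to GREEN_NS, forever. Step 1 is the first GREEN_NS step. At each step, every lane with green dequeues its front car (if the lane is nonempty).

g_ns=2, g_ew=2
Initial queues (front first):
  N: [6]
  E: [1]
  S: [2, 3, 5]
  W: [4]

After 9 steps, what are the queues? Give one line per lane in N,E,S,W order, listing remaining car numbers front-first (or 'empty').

Step 1 [NS]: N:car6-GO,E:wait,S:car2-GO,W:wait | queues: N=0 E=1 S=2 W=1
Step 2 [NS]: N:empty,E:wait,S:car3-GO,W:wait | queues: N=0 E=1 S=1 W=1
Step 3 [EW]: N:wait,E:car1-GO,S:wait,W:car4-GO | queues: N=0 E=0 S=1 W=0
Step 4 [EW]: N:wait,E:empty,S:wait,W:empty | queues: N=0 E=0 S=1 W=0
Step 5 [NS]: N:empty,E:wait,S:car5-GO,W:wait | queues: N=0 E=0 S=0 W=0

N: empty
E: empty
S: empty
W: empty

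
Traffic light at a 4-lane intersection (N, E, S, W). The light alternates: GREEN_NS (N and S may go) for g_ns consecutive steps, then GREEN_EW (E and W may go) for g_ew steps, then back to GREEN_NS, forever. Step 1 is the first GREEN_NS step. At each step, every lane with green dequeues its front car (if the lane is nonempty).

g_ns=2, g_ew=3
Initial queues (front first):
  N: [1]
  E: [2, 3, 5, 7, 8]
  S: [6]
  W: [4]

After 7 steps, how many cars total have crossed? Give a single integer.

Step 1 [NS]: N:car1-GO,E:wait,S:car6-GO,W:wait | queues: N=0 E=5 S=0 W=1
Step 2 [NS]: N:empty,E:wait,S:empty,W:wait | queues: N=0 E=5 S=0 W=1
Step 3 [EW]: N:wait,E:car2-GO,S:wait,W:car4-GO | queues: N=0 E=4 S=0 W=0
Step 4 [EW]: N:wait,E:car3-GO,S:wait,W:empty | queues: N=0 E=3 S=0 W=0
Step 5 [EW]: N:wait,E:car5-GO,S:wait,W:empty | queues: N=0 E=2 S=0 W=0
Step 6 [NS]: N:empty,E:wait,S:empty,W:wait | queues: N=0 E=2 S=0 W=0
Step 7 [NS]: N:empty,E:wait,S:empty,W:wait | queues: N=0 E=2 S=0 W=0
Cars crossed by step 7: 6

Answer: 6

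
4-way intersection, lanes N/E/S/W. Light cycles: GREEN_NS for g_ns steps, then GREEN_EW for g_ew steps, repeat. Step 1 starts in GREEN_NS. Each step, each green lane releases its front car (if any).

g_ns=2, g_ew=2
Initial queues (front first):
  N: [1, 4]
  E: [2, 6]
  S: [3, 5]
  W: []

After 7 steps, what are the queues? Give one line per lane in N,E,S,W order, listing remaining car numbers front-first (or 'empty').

Step 1 [NS]: N:car1-GO,E:wait,S:car3-GO,W:wait | queues: N=1 E=2 S=1 W=0
Step 2 [NS]: N:car4-GO,E:wait,S:car5-GO,W:wait | queues: N=0 E=2 S=0 W=0
Step 3 [EW]: N:wait,E:car2-GO,S:wait,W:empty | queues: N=0 E=1 S=0 W=0
Step 4 [EW]: N:wait,E:car6-GO,S:wait,W:empty | queues: N=0 E=0 S=0 W=0

N: empty
E: empty
S: empty
W: empty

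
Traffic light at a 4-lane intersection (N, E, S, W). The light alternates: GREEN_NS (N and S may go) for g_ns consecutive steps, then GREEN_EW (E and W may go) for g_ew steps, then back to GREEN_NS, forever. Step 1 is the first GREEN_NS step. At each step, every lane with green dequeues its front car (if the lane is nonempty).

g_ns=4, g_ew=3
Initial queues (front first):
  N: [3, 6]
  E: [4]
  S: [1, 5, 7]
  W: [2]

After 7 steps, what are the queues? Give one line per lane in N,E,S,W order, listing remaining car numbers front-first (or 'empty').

Step 1 [NS]: N:car3-GO,E:wait,S:car1-GO,W:wait | queues: N=1 E=1 S=2 W=1
Step 2 [NS]: N:car6-GO,E:wait,S:car5-GO,W:wait | queues: N=0 E=1 S=1 W=1
Step 3 [NS]: N:empty,E:wait,S:car7-GO,W:wait | queues: N=0 E=1 S=0 W=1
Step 4 [NS]: N:empty,E:wait,S:empty,W:wait | queues: N=0 E=1 S=0 W=1
Step 5 [EW]: N:wait,E:car4-GO,S:wait,W:car2-GO | queues: N=0 E=0 S=0 W=0

N: empty
E: empty
S: empty
W: empty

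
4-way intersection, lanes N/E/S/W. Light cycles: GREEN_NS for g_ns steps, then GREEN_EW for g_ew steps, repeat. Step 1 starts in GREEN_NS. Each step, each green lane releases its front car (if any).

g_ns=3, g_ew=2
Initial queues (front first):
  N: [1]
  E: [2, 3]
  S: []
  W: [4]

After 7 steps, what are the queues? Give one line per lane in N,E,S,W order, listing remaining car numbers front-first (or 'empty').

Step 1 [NS]: N:car1-GO,E:wait,S:empty,W:wait | queues: N=0 E=2 S=0 W=1
Step 2 [NS]: N:empty,E:wait,S:empty,W:wait | queues: N=0 E=2 S=0 W=1
Step 3 [NS]: N:empty,E:wait,S:empty,W:wait | queues: N=0 E=2 S=0 W=1
Step 4 [EW]: N:wait,E:car2-GO,S:wait,W:car4-GO | queues: N=0 E=1 S=0 W=0
Step 5 [EW]: N:wait,E:car3-GO,S:wait,W:empty | queues: N=0 E=0 S=0 W=0

N: empty
E: empty
S: empty
W: empty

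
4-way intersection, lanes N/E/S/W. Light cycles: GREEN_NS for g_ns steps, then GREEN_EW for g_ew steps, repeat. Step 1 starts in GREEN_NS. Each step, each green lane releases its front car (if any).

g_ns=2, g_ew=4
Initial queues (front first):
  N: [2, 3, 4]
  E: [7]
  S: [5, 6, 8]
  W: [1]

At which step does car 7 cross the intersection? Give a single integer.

Step 1 [NS]: N:car2-GO,E:wait,S:car5-GO,W:wait | queues: N=2 E=1 S=2 W=1
Step 2 [NS]: N:car3-GO,E:wait,S:car6-GO,W:wait | queues: N=1 E=1 S=1 W=1
Step 3 [EW]: N:wait,E:car7-GO,S:wait,W:car1-GO | queues: N=1 E=0 S=1 W=0
Step 4 [EW]: N:wait,E:empty,S:wait,W:empty | queues: N=1 E=0 S=1 W=0
Step 5 [EW]: N:wait,E:empty,S:wait,W:empty | queues: N=1 E=0 S=1 W=0
Step 6 [EW]: N:wait,E:empty,S:wait,W:empty | queues: N=1 E=0 S=1 W=0
Step 7 [NS]: N:car4-GO,E:wait,S:car8-GO,W:wait | queues: N=0 E=0 S=0 W=0
Car 7 crosses at step 3

3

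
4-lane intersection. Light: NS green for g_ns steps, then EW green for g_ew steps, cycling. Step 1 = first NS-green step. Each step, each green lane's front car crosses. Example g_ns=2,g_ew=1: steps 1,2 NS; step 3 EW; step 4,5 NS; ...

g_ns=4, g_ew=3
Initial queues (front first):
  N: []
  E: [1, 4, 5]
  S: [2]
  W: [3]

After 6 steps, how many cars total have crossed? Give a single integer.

Step 1 [NS]: N:empty,E:wait,S:car2-GO,W:wait | queues: N=0 E=3 S=0 W=1
Step 2 [NS]: N:empty,E:wait,S:empty,W:wait | queues: N=0 E=3 S=0 W=1
Step 3 [NS]: N:empty,E:wait,S:empty,W:wait | queues: N=0 E=3 S=0 W=1
Step 4 [NS]: N:empty,E:wait,S:empty,W:wait | queues: N=0 E=3 S=0 W=1
Step 5 [EW]: N:wait,E:car1-GO,S:wait,W:car3-GO | queues: N=0 E=2 S=0 W=0
Step 6 [EW]: N:wait,E:car4-GO,S:wait,W:empty | queues: N=0 E=1 S=0 W=0
Cars crossed by step 6: 4

Answer: 4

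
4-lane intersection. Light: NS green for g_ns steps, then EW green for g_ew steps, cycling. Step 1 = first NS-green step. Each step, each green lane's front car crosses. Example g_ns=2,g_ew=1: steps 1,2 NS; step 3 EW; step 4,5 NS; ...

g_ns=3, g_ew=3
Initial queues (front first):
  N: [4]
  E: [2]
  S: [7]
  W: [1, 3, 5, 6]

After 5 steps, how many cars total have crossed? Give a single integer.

Step 1 [NS]: N:car4-GO,E:wait,S:car7-GO,W:wait | queues: N=0 E=1 S=0 W=4
Step 2 [NS]: N:empty,E:wait,S:empty,W:wait | queues: N=0 E=1 S=0 W=4
Step 3 [NS]: N:empty,E:wait,S:empty,W:wait | queues: N=0 E=1 S=0 W=4
Step 4 [EW]: N:wait,E:car2-GO,S:wait,W:car1-GO | queues: N=0 E=0 S=0 W=3
Step 5 [EW]: N:wait,E:empty,S:wait,W:car3-GO | queues: N=0 E=0 S=0 W=2
Cars crossed by step 5: 5

Answer: 5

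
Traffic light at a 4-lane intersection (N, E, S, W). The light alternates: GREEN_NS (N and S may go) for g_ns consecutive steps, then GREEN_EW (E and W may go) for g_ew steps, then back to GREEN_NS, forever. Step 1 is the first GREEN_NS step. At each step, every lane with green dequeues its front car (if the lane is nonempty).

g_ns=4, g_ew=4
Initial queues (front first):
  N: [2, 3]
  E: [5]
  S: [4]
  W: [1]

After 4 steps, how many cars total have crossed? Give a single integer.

Step 1 [NS]: N:car2-GO,E:wait,S:car4-GO,W:wait | queues: N=1 E=1 S=0 W=1
Step 2 [NS]: N:car3-GO,E:wait,S:empty,W:wait | queues: N=0 E=1 S=0 W=1
Step 3 [NS]: N:empty,E:wait,S:empty,W:wait | queues: N=0 E=1 S=0 W=1
Step 4 [NS]: N:empty,E:wait,S:empty,W:wait | queues: N=0 E=1 S=0 W=1
Cars crossed by step 4: 3

Answer: 3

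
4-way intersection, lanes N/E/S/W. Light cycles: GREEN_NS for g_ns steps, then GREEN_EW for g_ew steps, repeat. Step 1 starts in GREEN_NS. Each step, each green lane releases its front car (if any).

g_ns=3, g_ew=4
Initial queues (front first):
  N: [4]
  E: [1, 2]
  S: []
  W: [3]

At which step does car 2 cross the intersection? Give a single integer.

Step 1 [NS]: N:car4-GO,E:wait,S:empty,W:wait | queues: N=0 E=2 S=0 W=1
Step 2 [NS]: N:empty,E:wait,S:empty,W:wait | queues: N=0 E=2 S=0 W=1
Step 3 [NS]: N:empty,E:wait,S:empty,W:wait | queues: N=0 E=2 S=0 W=1
Step 4 [EW]: N:wait,E:car1-GO,S:wait,W:car3-GO | queues: N=0 E=1 S=0 W=0
Step 5 [EW]: N:wait,E:car2-GO,S:wait,W:empty | queues: N=0 E=0 S=0 W=0
Car 2 crosses at step 5

5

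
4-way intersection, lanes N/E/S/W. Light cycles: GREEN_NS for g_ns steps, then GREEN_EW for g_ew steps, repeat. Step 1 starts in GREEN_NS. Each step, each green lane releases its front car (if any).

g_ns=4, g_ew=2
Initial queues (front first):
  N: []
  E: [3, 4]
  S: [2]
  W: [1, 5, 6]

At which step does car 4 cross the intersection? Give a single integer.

Step 1 [NS]: N:empty,E:wait,S:car2-GO,W:wait | queues: N=0 E=2 S=0 W=3
Step 2 [NS]: N:empty,E:wait,S:empty,W:wait | queues: N=0 E=2 S=0 W=3
Step 3 [NS]: N:empty,E:wait,S:empty,W:wait | queues: N=0 E=2 S=0 W=3
Step 4 [NS]: N:empty,E:wait,S:empty,W:wait | queues: N=0 E=2 S=0 W=3
Step 5 [EW]: N:wait,E:car3-GO,S:wait,W:car1-GO | queues: N=0 E=1 S=0 W=2
Step 6 [EW]: N:wait,E:car4-GO,S:wait,W:car5-GO | queues: N=0 E=0 S=0 W=1
Step 7 [NS]: N:empty,E:wait,S:empty,W:wait | queues: N=0 E=0 S=0 W=1
Step 8 [NS]: N:empty,E:wait,S:empty,W:wait | queues: N=0 E=0 S=0 W=1
Step 9 [NS]: N:empty,E:wait,S:empty,W:wait | queues: N=0 E=0 S=0 W=1
Step 10 [NS]: N:empty,E:wait,S:empty,W:wait | queues: N=0 E=0 S=0 W=1
Step 11 [EW]: N:wait,E:empty,S:wait,W:car6-GO | queues: N=0 E=0 S=0 W=0
Car 4 crosses at step 6

6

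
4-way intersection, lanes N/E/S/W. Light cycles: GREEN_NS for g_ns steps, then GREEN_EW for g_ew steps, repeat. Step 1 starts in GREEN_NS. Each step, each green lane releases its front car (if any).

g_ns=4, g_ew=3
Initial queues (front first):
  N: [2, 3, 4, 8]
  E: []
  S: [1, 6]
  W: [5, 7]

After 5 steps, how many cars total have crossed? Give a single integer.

Step 1 [NS]: N:car2-GO,E:wait,S:car1-GO,W:wait | queues: N=3 E=0 S=1 W=2
Step 2 [NS]: N:car3-GO,E:wait,S:car6-GO,W:wait | queues: N=2 E=0 S=0 W=2
Step 3 [NS]: N:car4-GO,E:wait,S:empty,W:wait | queues: N=1 E=0 S=0 W=2
Step 4 [NS]: N:car8-GO,E:wait,S:empty,W:wait | queues: N=0 E=0 S=0 W=2
Step 5 [EW]: N:wait,E:empty,S:wait,W:car5-GO | queues: N=0 E=0 S=0 W=1
Cars crossed by step 5: 7

Answer: 7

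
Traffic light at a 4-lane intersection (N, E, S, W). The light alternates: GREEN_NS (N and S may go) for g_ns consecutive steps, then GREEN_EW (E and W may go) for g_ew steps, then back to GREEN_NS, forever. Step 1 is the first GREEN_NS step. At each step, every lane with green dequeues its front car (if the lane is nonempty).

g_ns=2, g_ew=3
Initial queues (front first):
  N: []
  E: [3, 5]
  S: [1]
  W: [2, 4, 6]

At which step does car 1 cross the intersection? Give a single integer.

Step 1 [NS]: N:empty,E:wait,S:car1-GO,W:wait | queues: N=0 E=2 S=0 W=3
Step 2 [NS]: N:empty,E:wait,S:empty,W:wait | queues: N=0 E=2 S=0 W=3
Step 3 [EW]: N:wait,E:car3-GO,S:wait,W:car2-GO | queues: N=0 E=1 S=0 W=2
Step 4 [EW]: N:wait,E:car5-GO,S:wait,W:car4-GO | queues: N=0 E=0 S=0 W=1
Step 5 [EW]: N:wait,E:empty,S:wait,W:car6-GO | queues: N=0 E=0 S=0 W=0
Car 1 crosses at step 1

1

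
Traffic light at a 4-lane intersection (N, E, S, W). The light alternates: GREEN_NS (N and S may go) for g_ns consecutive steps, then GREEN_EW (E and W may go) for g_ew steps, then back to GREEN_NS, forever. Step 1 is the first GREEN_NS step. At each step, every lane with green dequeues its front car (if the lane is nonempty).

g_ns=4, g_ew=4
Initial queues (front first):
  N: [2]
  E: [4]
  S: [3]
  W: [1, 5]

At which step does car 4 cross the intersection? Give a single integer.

Step 1 [NS]: N:car2-GO,E:wait,S:car3-GO,W:wait | queues: N=0 E=1 S=0 W=2
Step 2 [NS]: N:empty,E:wait,S:empty,W:wait | queues: N=0 E=1 S=0 W=2
Step 3 [NS]: N:empty,E:wait,S:empty,W:wait | queues: N=0 E=1 S=0 W=2
Step 4 [NS]: N:empty,E:wait,S:empty,W:wait | queues: N=0 E=1 S=0 W=2
Step 5 [EW]: N:wait,E:car4-GO,S:wait,W:car1-GO | queues: N=0 E=0 S=0 W=1
Step 6 [EW]: N:wait,E:empty,S:wait,W:car5-GO | queues: N=0 E=0 S=0 W=0
Car 4 crosses at step 5

5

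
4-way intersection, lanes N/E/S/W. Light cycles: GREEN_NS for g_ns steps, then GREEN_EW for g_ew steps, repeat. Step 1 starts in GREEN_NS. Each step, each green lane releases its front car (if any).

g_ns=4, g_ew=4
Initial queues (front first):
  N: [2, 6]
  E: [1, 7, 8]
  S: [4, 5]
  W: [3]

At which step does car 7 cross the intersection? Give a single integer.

Step 1 [NS]: N:car2-GO,E:wait,S:car4-GO,W:wait | queues: N=1 E=3 S=1 W=1
Step 2 [NS]: N:car6-GO,E:wait,S:car5-GO,W:wait | queues: N=0 E=3 S=0 W=1
Step 3 [NS]: N:empty,E:wait,S:empty,W:wait | queues: N=0 E=3 S=0 W=1
Step 4 [NS]: N:empty,E:wait,S:empty,W:wait | queues: N=0 E=3 S=0 W=1
Step 5 [EW]: N:wait,E:car1-GO,S:wait,W:car3-GO | queues: N=0 E=2 S=0 W=0
Step 6 [EW]: N:wait,E:car7-GO,S:wait,W:empty | queues: N=0 E=1 S=0 W=0
Step 7 [EW]: N:wait,E:car8-GO,S:wait,W:empty | queues: N=0 E=0 S=0 W=0
Car 7 crosses at step 6

6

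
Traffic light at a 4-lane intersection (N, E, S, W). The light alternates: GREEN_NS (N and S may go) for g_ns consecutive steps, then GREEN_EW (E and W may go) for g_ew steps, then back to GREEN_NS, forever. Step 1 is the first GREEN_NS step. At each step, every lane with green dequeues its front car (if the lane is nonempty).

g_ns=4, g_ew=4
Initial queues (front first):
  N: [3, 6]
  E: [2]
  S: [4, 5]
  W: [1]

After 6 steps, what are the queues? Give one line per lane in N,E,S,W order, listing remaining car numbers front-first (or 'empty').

Step 1 [NS]: N:car3-GO,E:wait,S:car4-GO,W:wait | queues: N=1 E=1 S=1 W=1
Step 2 [NS]: N:car6-GO,E:wait,S:car5-GO,W:wait | queues: N=0 E=1 S=0 W=1
Step 3 [NS]: N:empty,E:wait,S:empty,W:wait | queues: N=0 E=1 S=0 W=1
Step 4 [NS]: N:empty,E:wait,S:empty,W:wait | queues: N=0 E=1 S=0 W=1
Step 5 [EW]: N:wait,E:car2-GO,S:wait,W:car1-GO | queues: N=0 E=0 S=0 W=0

N: empty
E: empty
S: empty
W: empty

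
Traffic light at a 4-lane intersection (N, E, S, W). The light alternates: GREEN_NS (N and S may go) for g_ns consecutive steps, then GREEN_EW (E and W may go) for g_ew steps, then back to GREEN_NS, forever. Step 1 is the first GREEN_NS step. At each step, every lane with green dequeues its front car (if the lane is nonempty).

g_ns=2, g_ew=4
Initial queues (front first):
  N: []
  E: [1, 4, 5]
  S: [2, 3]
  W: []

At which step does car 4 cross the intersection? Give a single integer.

Step 1 [NS]: N:empty,E:wait,S:car2-GO,W:wait | queues: N=0 E=3 S=1 W=0
Step 2 [NS]: N:empty,E:wait,S:car3-GO,W:wait | queues: N=0 E=3 S=0 W=0
Step 3 [EW]: N:wait,E:car1-GO,S:wait,W:empty | queues: N=0 E=2 S=0 W=0
Step 4 [EW]: N:wait,E:car4-GO,S:wait,W:empty | queues: N=0 E=1 S=0 W=0
Step 5 [EW]: N:wait,E:car5-GO,S:wait,W:empty | queues: N=0 E=0 S=0 W=0
Car 4 crosses at step 4

4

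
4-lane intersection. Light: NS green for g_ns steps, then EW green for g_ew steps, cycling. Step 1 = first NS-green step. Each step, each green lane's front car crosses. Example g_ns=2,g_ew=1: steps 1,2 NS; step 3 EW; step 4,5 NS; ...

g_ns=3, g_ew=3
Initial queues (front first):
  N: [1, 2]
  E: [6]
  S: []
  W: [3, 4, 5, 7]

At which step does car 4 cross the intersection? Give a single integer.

Step 1 [NS]: N:car1-GO,E:wait,S:empty,W:wait | queues: N=1 E=1 S=0 W=4
Step 2 [NS]: N:car2-GO,E:wait,S:empty,W:wait | queues: N=0 E=1 S=0 W=4
Step 3 [NS]: N:empty,E:wait,S:empty,W:wait | queues: N=0 E=1 S=0 W=4
Step 4 [EW]: N:wait,E:car6-GO,S:wait,W:car3-GO | queues: N=0 E=0 S=0 W=3
Step 5 [EW]: N:wait,E:empty,S:wait,W:car4-GO | queues: N=0 E=0 S=0 W=2
Step 6 [EW]: N:wait,E:empty,S:wait,W:car5-GO | queues: N=0 E=0 S=0 W=1
Step 7 [NS]: N:empty,E:wait,S:empty,W:wait | queues: N=0 E=0 S=0 W=1
Step 8 [NS]: N:empty,E:wait,S:empty,W:wait | queues: N=0 E=0 S=0 W=1
Step 9 [NS]: N:empty,E:wait,S:empty,W:wait | queues: N=0 E=0 S=0 W=1
Step 10 [EW]: N:wait,E:empty,S:wait,W:car7-GO | queues: N=0 E=0 S=0 W=0
Car 4 crosses at step 5

5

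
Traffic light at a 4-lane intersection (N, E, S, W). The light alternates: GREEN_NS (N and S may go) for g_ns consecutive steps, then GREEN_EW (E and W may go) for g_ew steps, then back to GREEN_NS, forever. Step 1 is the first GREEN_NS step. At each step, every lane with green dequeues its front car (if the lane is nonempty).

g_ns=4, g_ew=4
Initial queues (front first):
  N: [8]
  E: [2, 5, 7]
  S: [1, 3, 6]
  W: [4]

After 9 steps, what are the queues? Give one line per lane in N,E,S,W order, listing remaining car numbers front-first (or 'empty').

Step 1 [NS]: N:car8-GO,E:wait,S:car1-GO,W:wait | queues: N=0 E=3 S=2 W=1
Step 2 [NS]: N:empty,E:wait,S:car3-GO,W:wait | queues: N=0 E=3 S=1 W=1
Step 3 [NS]: N:empty,E:wait,S:car6-GO,W:wait | queues: N=0 E=3 S=0 W=1
Step 4 [NS]: N:empty,E:wait,S:empty,W:wait | queues: N=0 E=3 S=0 W=1
Step 5 [EW]: N:wait,E:car2-GO,S:wait,W:car4-GO | queues: N=0 E=2 S=0 W=0
Step 6 [EW]: N:wait,E:car5-GO,S:wait,W:empty | queues: N=0 E=1 S=0 W=0
Step 7 [EW]: N:wait,E:car7-GO,S:wait,W:empty | queues: N=0 E=0 S=0 W=0

N: empty
E: empty
S: empty
W: empty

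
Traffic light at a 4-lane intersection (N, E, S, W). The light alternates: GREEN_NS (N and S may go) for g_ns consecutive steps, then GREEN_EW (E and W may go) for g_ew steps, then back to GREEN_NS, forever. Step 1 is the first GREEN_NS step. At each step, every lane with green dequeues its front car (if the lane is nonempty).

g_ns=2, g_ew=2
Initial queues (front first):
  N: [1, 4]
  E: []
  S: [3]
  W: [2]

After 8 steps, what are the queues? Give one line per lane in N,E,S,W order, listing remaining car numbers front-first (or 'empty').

Step 1 [NS]: N:car1-GO,E:wait,S:car3-GO,W:wait | queues: N=1 E=0 S=0 W=1
Step 2 [NS]: N:car4-GO,E:wait,S:empty,W:wait | queues: N=0 E=0 S=0 W=1
Step 3 [EW]: N:wait,E:empty,S:wait,W:car2-GO | queues: N=0 E=0 S=0 W=0

N: empty
E: empty
S: empty
W: empty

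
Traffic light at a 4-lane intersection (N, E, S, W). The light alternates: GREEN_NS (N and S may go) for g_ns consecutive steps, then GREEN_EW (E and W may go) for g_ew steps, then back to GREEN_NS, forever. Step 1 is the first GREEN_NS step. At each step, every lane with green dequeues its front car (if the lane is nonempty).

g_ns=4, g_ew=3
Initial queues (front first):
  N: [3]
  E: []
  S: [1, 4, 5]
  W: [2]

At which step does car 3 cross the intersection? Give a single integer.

Step 1 [NS]: N:car3-GO,E:wait,S:car1-GO,W:wait | queues: N=0 E=0 S=2 W=1
Step 2 [NS]: N:empty,E:wait,S:car4-GO,W:wait | queues: N=0 E=0 S=1 W=1
Step 3 [NS]: N:empty,E:wait,S:car5-GO,W:wait | queues: N=0 E=0 S=0 W=1
Step 4 [NS]: N:empty,E:wait,S:empty,W:wait | queues: N=0 E=0 S=0 W=1
Step 5 [EW]: N:wait,E:empty,S:wait,W:car2-GO | queues: N=0 E=0 S=0 W=0
Car 3 crosses at step 1

1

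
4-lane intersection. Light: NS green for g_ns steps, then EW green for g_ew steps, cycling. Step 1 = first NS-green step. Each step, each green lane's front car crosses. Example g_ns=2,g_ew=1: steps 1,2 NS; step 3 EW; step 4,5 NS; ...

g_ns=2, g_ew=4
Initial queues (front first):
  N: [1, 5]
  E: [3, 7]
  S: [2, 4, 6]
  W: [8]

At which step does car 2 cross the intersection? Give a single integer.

Step 1 [NS]: N:car1-GO,E:wait,S:car2-GO,W:wait | queues: N=1 E=2 S=2 W=1
Step 2 [NS]: N:car5-GO,E:wait,S:car4-GO,W:wait | queues: N=0 E=2 S=1 W=1
Step 3 [EW]: N:wait,E:car3-GO,S:wait,W:car8-GO | queues: N=0 E=1 S=1 W=0
Step 4 [EW]: N:wait,E:car7-GO,S:wait,W:empty | queues: N=0 E=0 S=1 W=0
Step 5 [EW]: N:wait,E:empty,S:wait,W:empty | queues: N=0 E=0 S=1 W=0
Step 6 [EW]: N:wait,E:empty,S:wait,W:empty | queues: N=0 E=0 S=1 W=0
Step 7 [NS]: N:empty,E:wait,S:car6-GO,W:wait | queues: N=0 E=0 S=0 W=0
Car 2 crosses at step 1

1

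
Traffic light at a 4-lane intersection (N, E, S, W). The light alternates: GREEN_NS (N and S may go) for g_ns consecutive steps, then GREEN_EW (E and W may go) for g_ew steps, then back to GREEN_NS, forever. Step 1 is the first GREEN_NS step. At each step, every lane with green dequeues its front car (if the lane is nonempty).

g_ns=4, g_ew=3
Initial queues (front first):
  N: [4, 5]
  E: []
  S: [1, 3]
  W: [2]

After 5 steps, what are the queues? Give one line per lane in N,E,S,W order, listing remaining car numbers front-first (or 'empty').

Step 1 [NS]: N:car4-GO,E:wait,S:car1-GO,W:wait | queues: N=1 E=0 S=1 W=1
Step 2 [NS]: N:car5-GO,E:wait,S:car3-GO,W:wait | queues: N=0 E=0 S=0 W=1
Step 3 [NS]: N:empty,E:wait,S:empty,W:wait | queues: N=0 E=0 S=0 W=1
Step 4 [NS]: N:empty,E:wait,S:empty,W:wait | queues: N=0 E=0 S=0 W=1
Step 5 [EW]: N:wait,E:empty,S:wait,W:car2-GO | queues: N=0 E=0 S=0 W=0

N: empty
E: empty
S: empty
W: empty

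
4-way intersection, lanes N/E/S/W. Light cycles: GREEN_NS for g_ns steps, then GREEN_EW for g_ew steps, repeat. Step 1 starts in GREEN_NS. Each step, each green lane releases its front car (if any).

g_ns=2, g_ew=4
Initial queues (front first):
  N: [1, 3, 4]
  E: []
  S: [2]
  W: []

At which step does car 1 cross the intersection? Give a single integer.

Step 1 [NS]: N:car1-GO,E:wait,S:car2-GO,W:wait | queues: N=2 E=0 S=0 W=0
Step 2 [NS]: N:car3-GO,E:wait,S:empty,W:wait | queues: N=1 E=0 S=0 W=0
Step 3 [EW]: N:wait,E:empty,S:wait,W:empty | queues: N=1 E=0 S=0 W=0
Step 4 [EW]: N:wait,E:empty,S:wait,W:empty | queues: N=1 E=0 S=0 W=0
Step 5 [EW]: N:wait,E:empty,S:wait,W:empty | queues: N=1 E=0 S=0 W=0
Step 6 [EW]: N:wait,E:empty,S:wait,W:empty | queues: N=1 E=0 S=0 W=0
Step 7 [NS]: N:car4-GO,E:wait,S:empty,W:wait | queues: N=0 E=0 S=0 W=0
Car 1 crosses at step 1

1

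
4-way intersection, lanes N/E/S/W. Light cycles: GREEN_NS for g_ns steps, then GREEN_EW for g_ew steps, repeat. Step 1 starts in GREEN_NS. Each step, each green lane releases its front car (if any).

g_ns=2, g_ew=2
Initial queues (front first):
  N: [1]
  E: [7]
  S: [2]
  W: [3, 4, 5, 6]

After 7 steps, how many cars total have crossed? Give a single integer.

Answer: 6

Derivation:
Step 1 [NS]: N:car1-GO,E:wait,S:car2-GO,W:wait | queues: N=0 E=1 S=0 W=4
Step 2 [NS]: N:empty,E:wait,S:empty,W:wait | queues: N=0 E=1 S=0 W=4
Step 3 [EW]: N:wait,E:car7-GO,S:wait,W:car3-GO | queues: N=0 E=0 S=0 W=3
Step 4 [EW]: N:wait,E:empty,S:wait,W:car4-GO | queues: N=0 E=0 S=0 W=2
Step 5 [NS]: N:empty,E:wait,S:empty,W:wait | queues: N=0 E=0 S=0 W=2
Step 6 [NS]: N:empty,E:wait,S:empty,W:wait | queues: N=0 E=0 S=0 W=2
Step 7 [EW]: N:wait,E:empty,S:wait,W:car5-GO | queues: N=0 E=0 S=0 W=1
Cars crossed by step 7: 6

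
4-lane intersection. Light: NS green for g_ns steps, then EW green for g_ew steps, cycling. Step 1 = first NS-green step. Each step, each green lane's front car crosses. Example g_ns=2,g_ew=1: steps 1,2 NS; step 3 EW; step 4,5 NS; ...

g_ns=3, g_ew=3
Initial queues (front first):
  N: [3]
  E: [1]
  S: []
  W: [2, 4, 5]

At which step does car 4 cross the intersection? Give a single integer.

Step 1 [NS]: N:car3-GO,E:wait,S:empty,W:wait | queues: N=0 E=1 S=0 W=3
Step 2 [NS]: N:empty,E:wait,S:empty,W:wait | queues: N=0 E=1 S=0 W=3
Step 3 [NS]: N:empty,E:wait,S:empty,W:wait | queues: N=0 E=1 S=0 W=3
Step 4 [EW]: N:wait,E:car1-GO,S:wait,W:car2-GO | queues: N=0 E=0 S=0 W=2
Step 5 [EW]: N:wait,E:empty,S:wait,W:car4-GO | queues: N=0 E=0 S=0 W=1
Step 6 [EW]: N:wait,E:empty,S:wait,W:car5-GO | queues: N=0 E=0 S=0 W=0
Car 4 crosses at step 5

5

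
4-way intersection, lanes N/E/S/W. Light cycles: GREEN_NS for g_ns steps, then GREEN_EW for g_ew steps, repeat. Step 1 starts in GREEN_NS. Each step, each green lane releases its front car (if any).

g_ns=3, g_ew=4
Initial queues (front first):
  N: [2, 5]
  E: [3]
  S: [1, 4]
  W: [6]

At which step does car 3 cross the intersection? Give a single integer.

Step 1 [NS]: N:car2-GO,E:wait,S:car1-GO,W:wait | queues: N=1 E=1 S=1 W=1
Step 2 [NS]: N:car5-GO,E:wait,S:car4-GO,W:wait | queues: N=0 E=1 S=0 W=1
Step 3 [NS]: N:empty,E:wait,S:empty,W:wait | queues: N=0 E=1 S=0 W=1
Step 4 [EW]: N:wait,E:car3-GO,S:wait,W:car6-GO | queues: N=0 E=0 S=0 W=0
Car 3 crosses at step 4

4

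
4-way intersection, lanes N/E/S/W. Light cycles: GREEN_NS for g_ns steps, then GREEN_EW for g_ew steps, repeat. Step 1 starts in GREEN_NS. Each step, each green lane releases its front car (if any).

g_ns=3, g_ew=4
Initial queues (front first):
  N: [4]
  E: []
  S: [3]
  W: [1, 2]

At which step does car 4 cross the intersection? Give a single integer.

Step 1 [NS]: N:car4-GO,E:wait,S:car3-GO,W:wait | queues: N=0 E=0 S=0 W=2
Step 2 [NS]: N:empty,E:wait,S:empty,W:wait | queues: N=0 E=0 S=0 W=2
Step 3 [NS]: N:empty,E:wait,S:empty,W:wait | queues: N=0 E=0 S=0 W=2
Step 4 [EW]: N:wait,E:empty,S:wait,W:car1-GO | queues: N=0 E=0 S=0 W=1
Step 5 [EW]: N:wait,E:empty,S:wait,W:car2-GO | queues: N=0 E=0 S=0 W=0
Car 4 crosses at step 1

1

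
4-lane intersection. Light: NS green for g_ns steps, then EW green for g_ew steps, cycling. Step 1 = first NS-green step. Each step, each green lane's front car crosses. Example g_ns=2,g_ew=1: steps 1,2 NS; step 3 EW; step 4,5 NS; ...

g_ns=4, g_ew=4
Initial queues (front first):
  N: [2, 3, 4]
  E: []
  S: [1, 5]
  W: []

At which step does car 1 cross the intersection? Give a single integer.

Step 1 [NS]: N:car2-GO,E:wait,S:car1-GO,W:wait | queues: N=2 E=0 S=1 W=0
Step 2 [NS]: N:car3-GO,E:wait,S:car5-GO,W:wait | queues: N=1 E=0 S=0 W=0
Step 3 [NS]: N:car4-GO,E:wait,S:empty,W:wait | queues: N=0 E=0 S=0 W=0
Car 1 crosses at step 1

1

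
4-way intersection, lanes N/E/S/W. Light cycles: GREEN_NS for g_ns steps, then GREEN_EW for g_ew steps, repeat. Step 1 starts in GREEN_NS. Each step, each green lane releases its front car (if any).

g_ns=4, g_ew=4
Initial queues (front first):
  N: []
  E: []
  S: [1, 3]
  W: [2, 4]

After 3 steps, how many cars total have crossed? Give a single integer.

Answer: 2

Derivation:
Step 1 [NS]: N:empty,E:wait,S:car1-GO,W:wait | queues: N=0 E=0 S=1 W=2
Step 2 [NS]: N:empty,E:wait,S:car3-GO,W:wait | queues: N=0 E=0 S=0 W=2
Step 3 [NS]: N:empty,E:wait,S:empty,W:wait | queues: N=0 E=0 S=0 W=2
Cars crossed by step 3: 2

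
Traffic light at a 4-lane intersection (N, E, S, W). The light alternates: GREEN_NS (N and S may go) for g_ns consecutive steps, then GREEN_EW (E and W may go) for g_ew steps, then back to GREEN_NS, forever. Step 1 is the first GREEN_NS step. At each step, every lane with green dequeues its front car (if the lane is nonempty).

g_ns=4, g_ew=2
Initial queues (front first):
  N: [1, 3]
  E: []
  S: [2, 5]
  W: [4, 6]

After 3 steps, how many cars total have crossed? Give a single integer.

Answer: 4

Derivation:
Step 1 [NS]: N:car1-GO,E:wait,S:car2-GO,W:wait | queues: N=1 E=0 S=1 W=2
Step 2 [NS]: N:car3-GO,E:wait,S:car5-GO,W:wait | queues: N=0 E=0 S=0 W=2
Step 3 [NS]: N:empty,E:wait,S:empty,W:wait | queues: N=0 E=0 S=0 W=2
Cars crossed by step 3: 4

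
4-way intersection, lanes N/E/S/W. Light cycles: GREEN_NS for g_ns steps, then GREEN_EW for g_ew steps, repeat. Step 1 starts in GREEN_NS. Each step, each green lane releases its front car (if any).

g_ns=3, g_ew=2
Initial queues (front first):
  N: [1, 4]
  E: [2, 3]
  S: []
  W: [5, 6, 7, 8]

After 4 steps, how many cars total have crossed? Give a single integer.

Step 1 [NS]: N:car1-GO,E:wait,S:empty,W:wait | queues: N=1 E=2 S=0 W=4
Step 2 [NS]: N:car4-GO,E:wait,S:empty,W:wait | queues: N=0 E=2 S=0 W=4
Step 3 [NS]: N:empty,E:wait,S:empty,W:wait | queues: N=0 E=2 S=0 W=4
Step 4 [EW]: N:wait,E:car2-GO,S:wait,W:car5-GO | queues: N=0 E=1 S=0 W=3
Cars crossed by step 4: 4

Answer: 4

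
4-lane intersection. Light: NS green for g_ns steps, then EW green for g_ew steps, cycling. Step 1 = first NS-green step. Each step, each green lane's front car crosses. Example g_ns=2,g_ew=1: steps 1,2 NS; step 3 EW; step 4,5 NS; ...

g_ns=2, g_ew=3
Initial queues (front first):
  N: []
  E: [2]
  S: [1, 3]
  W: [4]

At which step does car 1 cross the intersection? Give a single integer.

Step 1 [NS]: N:empty,E:wait,S:car1-GO,W:wait | queues: N=0 E=1 S=1 W=1
Step 2 [NS]: N:empty,E:wait,S:car3-GO,W:wait | queues: N=0 E=1 S=0 W=1
Step 3 [EW]: N:wait,E:car2-GO,S:wait,W:car4-GO | queues: N=0 E=0 S=0 W=0
Car 1 crosses at step 1

1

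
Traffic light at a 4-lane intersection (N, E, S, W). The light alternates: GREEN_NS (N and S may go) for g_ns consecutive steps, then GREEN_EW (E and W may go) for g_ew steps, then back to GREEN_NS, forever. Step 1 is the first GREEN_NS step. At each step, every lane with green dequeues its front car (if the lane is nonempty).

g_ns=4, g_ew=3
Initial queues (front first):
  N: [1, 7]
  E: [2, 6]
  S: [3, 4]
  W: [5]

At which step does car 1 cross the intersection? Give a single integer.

Step 1 [NS]: N:car1-GO,E:wait,S:car3-GO,W:wait | queues: N=1 E=2 S=1 W=1
Step 2 [NS]: N:car7-GO,E:wait,S:car4-GO,W:wait | queues: N=0 E=2 S=0 W=1
Step 3 [NS]: N:empty,E:wait,S:empty,W:wait | queues: N=0 E=2 S=0 W=1
Step 4 [NS]: N:empty,E:wait,S:empty,W:wait | queues: N=0 E=2 S=0 W=1
Step 5 [EW]: N:wait,E:car2-GO,S:wait,W:car5-GO | queues: N=0 E=1 S=0 W=0
Step 6 [EW]: N:wait,E:car6-GO,S:wait,W:empty | queues: N=0 E=0 S=0 W=0
Car 1 crosses at step 1

1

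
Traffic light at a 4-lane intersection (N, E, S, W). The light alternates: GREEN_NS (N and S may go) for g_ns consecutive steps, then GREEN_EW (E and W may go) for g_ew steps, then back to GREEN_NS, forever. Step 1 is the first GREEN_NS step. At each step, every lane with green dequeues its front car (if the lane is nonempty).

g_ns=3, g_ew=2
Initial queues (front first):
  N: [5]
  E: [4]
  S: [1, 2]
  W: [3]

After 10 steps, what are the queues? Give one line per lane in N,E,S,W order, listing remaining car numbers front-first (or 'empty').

Step 1 [NS]: N:car5-GO,E:wait,S:car1-GO,W:wait | queues: N=0 E=1 S=1 W=1
Step 2 [NS]: N:empty,E:wait,S:car2-GO,W:wait | queues: N=0 E=1 S=0 W=1
Step 3 [NS]: N:empty,E:wait,S:empty,W:wait | queues: N=0 E=1 S=0 W=1
Step 4 [EW]: N:wait,E:car4-GO,S:wait,W:car3-GO | queues: N=0 E=0 S=0 W=0

N: empty
E: empty
S: empty
W: empty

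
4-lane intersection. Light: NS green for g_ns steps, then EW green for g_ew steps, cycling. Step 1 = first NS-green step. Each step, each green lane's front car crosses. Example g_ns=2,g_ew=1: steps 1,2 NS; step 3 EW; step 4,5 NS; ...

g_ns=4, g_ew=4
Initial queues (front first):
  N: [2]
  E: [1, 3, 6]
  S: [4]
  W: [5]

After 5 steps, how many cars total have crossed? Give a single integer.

Answer: 4

Derivation:
Step 1 [NS]: N:car2-GO,E:wait,S:car4-GO,W:wait | queues: N=0 E=3 S=0 W=1
Step 2 [NS]: N:empty,E:wait,S:empty,W:wait | queues: N=0 E=3 S=0 W=1
Step 3 [NS]: N:empty,E:wait,S:empty,W:wait | queues: N=0 E=3 S=0 W=1
Step 4 [NS]: N:empty,E:wait,S:empty,W:wait | queues: N=0 E=3 S=0 W=1
Step 5 [EW]: N:wait,E:car1-GO,S:wait,W:car5-GO | queues: N=0 E=2 S=0 W=0
Cars crossed by step 5: 4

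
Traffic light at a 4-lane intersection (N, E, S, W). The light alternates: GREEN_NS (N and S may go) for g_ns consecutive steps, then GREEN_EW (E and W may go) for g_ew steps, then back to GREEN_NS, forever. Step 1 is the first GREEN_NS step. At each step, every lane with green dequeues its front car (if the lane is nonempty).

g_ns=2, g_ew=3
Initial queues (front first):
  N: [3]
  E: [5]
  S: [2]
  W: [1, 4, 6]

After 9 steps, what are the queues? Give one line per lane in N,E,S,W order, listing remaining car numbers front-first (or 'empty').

Step 1 [NS]: N:car3-GO,E:wait,S:car2-GO,W:wait | queues: N=0 E=1 S=0 W=3
Step 2 [NS]: N:empty,E:wait,S:empty,W:wait | queues: N=0 E=1 S=0 W=3
Step 3 [EW]: N:wait,E:car5-GO,S:wait,W:car1-GO | queues: N=0 E=0 S=0 W=2
Step 4 [EW]: N:wait,E:empty,S:wait,W:car4-GO | queues: N=0 E=0 S=0 W=1
Step 5 [EW]: N:wait,E:empty,S:wait,W:car6-GO | queues: N=0 E=0 S=0 W=0

N: empty
E: empty
S: empty
W: empty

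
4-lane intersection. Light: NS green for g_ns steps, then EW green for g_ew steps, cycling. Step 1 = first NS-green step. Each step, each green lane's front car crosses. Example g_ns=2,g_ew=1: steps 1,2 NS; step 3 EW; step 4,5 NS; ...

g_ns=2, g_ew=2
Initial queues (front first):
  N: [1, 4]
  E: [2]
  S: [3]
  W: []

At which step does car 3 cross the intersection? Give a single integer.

Step 1 [NS]: N:car1-GO,E:wait,S:car3-GO,W:wait | queues: N=1 E=1 S=0 W=0
Step 2 [NS]: N:car4-GO,E:wait,S:empty,W:wait | queues: N=0 E=1 S=0 W=0
Step 3 [EW]: N:wait,E:car2-GO,S:wait,W:empty | queues: N=0 E=0 S=0 W=0
Car 3 crosses at step 1

1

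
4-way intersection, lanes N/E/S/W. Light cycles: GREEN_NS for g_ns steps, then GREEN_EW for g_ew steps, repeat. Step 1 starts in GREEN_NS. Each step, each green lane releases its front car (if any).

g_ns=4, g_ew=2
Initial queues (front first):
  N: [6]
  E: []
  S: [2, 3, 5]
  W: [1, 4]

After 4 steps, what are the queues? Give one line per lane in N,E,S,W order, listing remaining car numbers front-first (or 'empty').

Step 1 [NS]: N:car6-GO,E:wait,S:car2-GO,W:wait | queues: N=0 E=0 S=2 W=2
Step 2 [NS]: N:empty,E:wait,S:car3-GO,W:wait | queues: N=0 E=0 S=1 W=2
Step 3 [NS]: N:empty,E:wait,S:car5-GO,W:wait | queues: N=0 E=0 S=0 W=2
Step 4 [NS]: N:empty,E:wait,S:empty,W:wait | queues: N=0 E=0 S=0 W=2

N: empty
E: empty
S: empty
W: 1 4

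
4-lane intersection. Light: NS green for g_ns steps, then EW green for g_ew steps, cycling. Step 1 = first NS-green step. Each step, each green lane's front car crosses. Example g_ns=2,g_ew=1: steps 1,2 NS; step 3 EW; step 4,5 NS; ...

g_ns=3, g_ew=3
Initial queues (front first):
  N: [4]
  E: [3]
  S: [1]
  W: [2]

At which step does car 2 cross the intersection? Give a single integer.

Step 1 [NS]: N:car4-GO,E:wait,S:car1-GO,W:wait | queues: N=0 E=1 S=0 W=1
Step 2 [NS]: N:empty,E:wait,S:empty,W:wait | queues: N=0 E=1 S=0 W=1
Step 3 [NS]: N:empty,E:wait,S:empty,W:wait | queues: N=0 E=1 S=0 W=1
Step 4 [EW]: N:wait,E:car3-GO,S:wait,W:car2-GO | queues: N=0 E=0 S=0 W=0
Car 2 crosses at step 4

4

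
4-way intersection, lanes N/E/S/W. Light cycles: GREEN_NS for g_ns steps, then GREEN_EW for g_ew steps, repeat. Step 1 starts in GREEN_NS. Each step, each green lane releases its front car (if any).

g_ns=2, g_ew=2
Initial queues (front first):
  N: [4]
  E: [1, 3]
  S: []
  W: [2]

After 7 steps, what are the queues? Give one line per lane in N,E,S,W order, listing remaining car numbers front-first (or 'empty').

Step 1 [NS]: N:car4-GO,E:wait,S:empty,W:wait | queues: N=0 E=2 S=0 W=1
Step 2 [NS]: N:empty,E:wait,S:empty,W:wait | queues: N=0 E=2 S=0 W=1
Step 3 [EW]: N:wait,E:car1-GO,S:wait,W:car2-GO | queues: N=0 E=1 S=0 W=0
Step 4 [EW]: N:wait,E:car3-GO,S:wait,W:empty | queues: N=0 E=0 S=0 W=0

N: empty
E: empty
S: empty
W: empty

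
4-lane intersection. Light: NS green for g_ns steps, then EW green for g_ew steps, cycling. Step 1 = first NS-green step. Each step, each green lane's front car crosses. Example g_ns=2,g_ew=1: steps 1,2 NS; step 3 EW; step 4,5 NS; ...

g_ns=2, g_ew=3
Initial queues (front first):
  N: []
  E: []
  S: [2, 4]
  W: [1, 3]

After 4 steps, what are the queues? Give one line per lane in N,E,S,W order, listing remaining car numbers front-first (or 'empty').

Step 1 [NS]: N:empty,E:wait,S:car2-GO,W:wait | queues: N=0 E=0 S=1 W=2
Step 2 [NS]: N:empty,E:wait,S:car4-GO,W:wait | queues: N=0 E=0 S=0 W=2
Step 3 [EW]: N:wait,E:empty,S:wait,W:car1-GO | queues: N=0 E=0 S=0 W=1
Step 4 [EW]: N:wait,E:empty,S:wait,W:car3-GO | queues: N=0 E=0 S=0 W=0

N: empty
E: empty
S: empty
W: empty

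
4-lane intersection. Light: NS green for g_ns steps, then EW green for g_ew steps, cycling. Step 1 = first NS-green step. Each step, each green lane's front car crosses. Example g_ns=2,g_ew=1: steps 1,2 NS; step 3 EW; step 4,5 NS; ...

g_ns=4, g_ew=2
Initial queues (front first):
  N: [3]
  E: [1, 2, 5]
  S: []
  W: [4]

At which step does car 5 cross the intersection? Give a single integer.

Step 1 [NS]: N:car3-GO,E:wait,S:empty,W:wait | queues: N=0 E=3 S=0 W=1
Step 2 [NS]: N:empty,E:wait,S:empty,W:wait | queues: N=0 E=3 S=0 W=1
Step 3 [NS]: N:empty,E:wait,S:empty,W:wait | queues: N=0 E=3 S=0 W=1
Step 4 [NS]: N:empty,E:wait,S:empty,W:wait | queues: N=0 E=3 S=0 W=1
Step 5 [EW]: N:wait,E:car1-GO,S:wait,W:car4-GO | queues: N=0 E=2 S=0 W=0
Step 6 [EW]: N:wait,E:car2-GO,S:wait,W:empty | queues: N=0 E=1 S=0 W=0
Step 7 [NS]: N:empty,E:wait,S:empty,W:wait | queues: N=0 E=1 S=0 W=0
Step 8 [NS]: N:empty,E:wait,S:empty,W:wait | queues: N=0 E=1 S=0 W=0
Step 9 [NS]: N:empty,E:wait,S:empty,W:wait | queues: N=0 E=1 S=0 W=0
Step 10 [NS]: N:empty,E:wait,S:empty,W:wait | queues: N=0 E=1 S=0 W=0
Step 11 [EW]: N:wait,E:car5-GO,S:wait,W:empty | queues: N=0 E=0 S=0 W=0
Car 5 crosses at step 11

11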